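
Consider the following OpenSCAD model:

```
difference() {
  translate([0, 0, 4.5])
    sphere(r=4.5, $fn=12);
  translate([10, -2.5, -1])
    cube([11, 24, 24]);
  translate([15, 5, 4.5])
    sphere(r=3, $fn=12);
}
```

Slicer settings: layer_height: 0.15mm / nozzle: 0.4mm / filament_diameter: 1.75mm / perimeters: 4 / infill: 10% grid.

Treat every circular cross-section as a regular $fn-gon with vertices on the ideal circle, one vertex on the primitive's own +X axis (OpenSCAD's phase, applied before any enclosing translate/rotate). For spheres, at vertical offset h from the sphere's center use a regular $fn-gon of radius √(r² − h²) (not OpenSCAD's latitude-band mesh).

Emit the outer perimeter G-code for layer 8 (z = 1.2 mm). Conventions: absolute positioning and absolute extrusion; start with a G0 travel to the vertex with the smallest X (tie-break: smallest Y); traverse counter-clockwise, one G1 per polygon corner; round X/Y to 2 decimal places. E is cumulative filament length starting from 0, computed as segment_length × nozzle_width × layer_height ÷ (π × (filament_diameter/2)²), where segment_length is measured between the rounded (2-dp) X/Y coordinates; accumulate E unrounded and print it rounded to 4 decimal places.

G0 X-3.06 Y0.00 Z1.20
G1 X-2.65 Y-1.53 E0.0395
G1 X-1.53 Y-2.65 E0.0790
G1 X0.00 Y-3.06 E0.1185
G1 X1.53 Y-2.65 E0.1580
G1 X2.65 Y-1.53 E0.1976
G1 X3.06 Y0.00 E0.2371
G1 X2.65 Y1.53 E0.2766
G1 X1.53 Y2.65 E0.3161
G1 X0.00 Y3.06 E0.3556
G1 X-1.53 Y2.65 E0.3951
G1 X-2.65 Y1.53 E0.4346
G1 X-3.06 Y0.00 E0.4741

At z = 1.2 mm: the r=4.5 sphere contributes a regular 12-gon of circumradius √(4.5²−3.3²) = 3.059; the cube at (10, -2.5) (footprint 11×24) is included at this height; the sphere at (15, 5) does not reach this height (|z−center|=3.300 > r=3); Taking the first minus the rest: starting from the r=4.5 sphere, the 11×24 cube at (10, -2.5) misses the remaining region (no effect) — 1 connected region. The outline is a single polygon with 12 vertices. Extrusion per mm of travel: 0.4 × 0.15 / (π × 0.875²) = 0.024945. Accumulating E over each segment gives final E = 0.4741.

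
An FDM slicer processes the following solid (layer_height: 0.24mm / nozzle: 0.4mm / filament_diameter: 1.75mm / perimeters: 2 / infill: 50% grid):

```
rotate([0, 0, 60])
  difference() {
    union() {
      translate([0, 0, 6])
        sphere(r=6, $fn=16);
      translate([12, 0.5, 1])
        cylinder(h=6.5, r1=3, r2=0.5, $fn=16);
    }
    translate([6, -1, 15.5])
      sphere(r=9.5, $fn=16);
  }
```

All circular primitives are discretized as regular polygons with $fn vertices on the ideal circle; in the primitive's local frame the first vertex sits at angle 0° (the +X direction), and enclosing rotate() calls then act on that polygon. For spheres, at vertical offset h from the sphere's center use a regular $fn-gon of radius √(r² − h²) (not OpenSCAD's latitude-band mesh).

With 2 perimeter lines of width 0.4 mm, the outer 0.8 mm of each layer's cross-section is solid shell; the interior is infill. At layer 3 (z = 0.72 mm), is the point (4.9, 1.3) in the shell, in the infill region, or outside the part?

At z = 0.72 mm: the sphere: section is a regular 16-gon, circumradius = √(r²−h²) = √(6²−5.28²) = 2.850; the cone at (12, 0.5) is not intersected at this z (z outside [1, 7.5]); Taking the union: only the r=6 sphere is present, so the union is just that shape — 1 connected region; the sphere at (6, -1) is not intersected at this z (|z−center|=14.780 > r=9.5); Taking the first minus the rest: none of the subtracted shapes is present at this height, so the result so far is unchanged — 1 connected region; (whole slice rotated 60° about Z — lengths, areas and connectivity unchanged). Overall, the cross-section is a single solid region. Undo the 60° rotation: the query point maps to (3.576, -3.594) in the un-rotated model frame. The nearest boundary edge runs (1.09, -2.63)→(2.02, -2.02); distance from the point to it = 2.22 mm. The point is not inside any of the regions above, so it lies outside the cross-section (2.22 mm from the nearest boundary).

outside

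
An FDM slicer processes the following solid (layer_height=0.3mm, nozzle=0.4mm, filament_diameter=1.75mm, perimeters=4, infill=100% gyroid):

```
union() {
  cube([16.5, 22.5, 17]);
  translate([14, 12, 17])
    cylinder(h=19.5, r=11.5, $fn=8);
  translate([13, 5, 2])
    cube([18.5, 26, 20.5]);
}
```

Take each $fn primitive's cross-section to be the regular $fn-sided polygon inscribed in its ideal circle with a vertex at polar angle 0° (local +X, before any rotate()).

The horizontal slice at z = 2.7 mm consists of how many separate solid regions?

At z = 2.7 mm: the 16.5×22.5 cube contributes its full rectangle; the cylinder at (14, 12) is not intersected at this z (z outside [17, 36.5]); the cube at (13, 5) (footprint 18.5×26) is included at this height; Merging all regions: the regions partially overlap (shared area 61.25 mm²), so overlapping operands fuse into one piece — 1 connected region. The result has 1 disconnected region.

1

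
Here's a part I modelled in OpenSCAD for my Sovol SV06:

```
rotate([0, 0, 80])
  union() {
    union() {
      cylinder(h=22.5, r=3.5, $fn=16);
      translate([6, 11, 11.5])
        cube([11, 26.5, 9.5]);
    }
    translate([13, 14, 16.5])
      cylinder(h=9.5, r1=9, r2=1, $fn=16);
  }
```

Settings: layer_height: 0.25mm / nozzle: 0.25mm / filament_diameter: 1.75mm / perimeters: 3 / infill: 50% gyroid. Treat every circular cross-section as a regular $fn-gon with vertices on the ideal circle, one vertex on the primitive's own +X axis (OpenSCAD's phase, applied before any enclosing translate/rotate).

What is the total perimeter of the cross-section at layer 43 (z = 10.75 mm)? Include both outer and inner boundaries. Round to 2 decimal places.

At z = 10.75 mm: the r=3.5 cylinder contributes a regular 16-gon of circumradius 3.5 (perimeter = 2·16·3.500·sin(180°/16) = 21.85 mm); the cube at (6, 11) is absent (z outside [11.5, 21]); Taking the union: only the r=3.5 cylinder is present, so the union is just that shape — boundary = 21.85 mm; the cone at (13, 14) does not reach this height (z outside [16.5, 26]); Merging all regions: only that combined region is present, so the union is just that shape — boundary = 21.85 mm; (whole slice rotated 80° about Z — lengths, areas and connectivity unchanged). Overall, the cross-section is a single solid region. Total boundary length (outer) = 21.85 mm.

21.85 mm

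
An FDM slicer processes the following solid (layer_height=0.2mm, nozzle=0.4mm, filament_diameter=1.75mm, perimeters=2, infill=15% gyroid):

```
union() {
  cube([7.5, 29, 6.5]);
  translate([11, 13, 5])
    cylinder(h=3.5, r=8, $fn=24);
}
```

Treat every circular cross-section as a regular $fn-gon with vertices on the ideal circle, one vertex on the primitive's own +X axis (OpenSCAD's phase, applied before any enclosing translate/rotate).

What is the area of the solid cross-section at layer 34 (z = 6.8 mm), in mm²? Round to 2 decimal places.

198.77 mm²

At z = 6.8 mm: the cube is not intersected at this z (z outside [0, 6.5]); the r=8 cylinder at (11, 13) gives a regular 24-gon of circumradius 8 (constant along its height) (area = (24/2)·8.000²·sin(360°/24) = 198.77 mm²); Merging all regions: only the r=8 cylinder at (11, 13) is present, so the union is just that shape — area = 198.77 mm². Overall, the cross-section is a single solid region. Net area = 198.77 mm².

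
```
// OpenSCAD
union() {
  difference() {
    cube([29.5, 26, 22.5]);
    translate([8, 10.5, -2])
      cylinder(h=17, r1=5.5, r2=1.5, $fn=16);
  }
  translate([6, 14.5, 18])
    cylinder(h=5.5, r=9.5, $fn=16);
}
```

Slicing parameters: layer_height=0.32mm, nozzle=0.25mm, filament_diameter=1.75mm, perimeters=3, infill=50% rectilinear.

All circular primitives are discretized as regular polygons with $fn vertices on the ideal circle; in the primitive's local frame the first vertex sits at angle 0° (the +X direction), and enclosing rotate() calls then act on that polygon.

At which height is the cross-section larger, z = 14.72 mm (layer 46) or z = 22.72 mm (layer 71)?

Layer 46 (z = 14.72): the cube (footprint 29.5×26) is included at this height (area 767.00 mm²); the cone at (8, 10.5) contributes a regular 16-gon of circumradius 1.566 (interpolated between r1=5.5 and r2=1.5 at t=0.984) (area = (16/2)·1.566²·sin(360°/16) = 7.51 mm²); Taking the first minus the rest: starting from the 29.5×26 cube (767.00 mm²), the cone at (8, 10.5) lies wholly inside it (removes its full 7.51 mm² and its 9.78 mm outline becomes a hole wall) — area = 759.49 mm²; the cylinder at (6, 14.5) does not reach this height (z outside [18, 23.5]); Combining (union): only the result so far is present, so the union is just that shape — area = 759.49 mm². So its area = 759.49 mm². Layer 71 (z = 22.72): the cube is not intersected at this z (z outside [0, 22.5]); the cone at (8, 10.5) does not reach this height (z outside [-2, 15]); Taking the first minus the rest: the first operand is absent here, so nothing remains; the r=9.5 cylinder at (6, 14.5) contributes a regular 16-gon of circumradius 9.5 (area = (16/2)·9.500²·sin(360°/16) = 276.30 mm²); Taking the union: only the r=9.5 cylinder at (6, 14.5) is present, so the union is just that shape — area = 276.30 mm². So its area = 276.30 mm². Layer 46 is larger (759.49 vs 276.30 mm²).

layer 46 (z = 14.72 mm)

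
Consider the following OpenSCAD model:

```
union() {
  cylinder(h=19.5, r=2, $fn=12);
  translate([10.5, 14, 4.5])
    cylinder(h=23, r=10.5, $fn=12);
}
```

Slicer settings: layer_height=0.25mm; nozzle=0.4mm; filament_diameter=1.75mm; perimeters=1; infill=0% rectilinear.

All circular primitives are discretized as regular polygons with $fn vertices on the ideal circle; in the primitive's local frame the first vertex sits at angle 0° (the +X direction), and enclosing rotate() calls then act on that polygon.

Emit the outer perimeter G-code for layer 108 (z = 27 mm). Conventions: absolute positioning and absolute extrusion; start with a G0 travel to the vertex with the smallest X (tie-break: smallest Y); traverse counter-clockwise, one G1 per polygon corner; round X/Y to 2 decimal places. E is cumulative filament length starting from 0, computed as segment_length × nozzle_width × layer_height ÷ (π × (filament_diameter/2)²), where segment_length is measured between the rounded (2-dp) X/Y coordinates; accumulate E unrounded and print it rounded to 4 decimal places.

At z = 27 mm: the cylinder is not intersected at this z (z outside [0, 19.5]); the cylinder at (10.5, 14): section is a regular 12-gon, circumradius r=10.5; Combining (union): only the r=10.5 cylinder at (10.5, 14) is present, so the union is just that shape — 1 connected region. The outline is a single polygon with 12 vertices. Extrusion per mm of travel: 0.4 × 0.25 / (π × 0.875²) = 0.041575. Accumulating E over each segment gives final E = 2.7111.

G0 X0.00 Y14.00 Z27.00
G1 X1.41 Y8.75 E0.2260
G1 X5.25 Y4.91 E0.4518
G1 X10.50 Y3.50 E0.6778
G1 X15.75 Y4.91 E0.9038
G1 X19.59 Y8.75 E1.1296
G1 X21.00 Y14.00 E1.3556
G1 X19.59 Y19.25 E1.5816
G1 X15.75 Y23.09 E1.8074
G1 X10.50 Y24.50 E2.0334
G1 X5.25 Y23.09 E2.2594
G1 X1.41 Y19.25 E2.4851
G1 X0.00 Y14.00 E2.7111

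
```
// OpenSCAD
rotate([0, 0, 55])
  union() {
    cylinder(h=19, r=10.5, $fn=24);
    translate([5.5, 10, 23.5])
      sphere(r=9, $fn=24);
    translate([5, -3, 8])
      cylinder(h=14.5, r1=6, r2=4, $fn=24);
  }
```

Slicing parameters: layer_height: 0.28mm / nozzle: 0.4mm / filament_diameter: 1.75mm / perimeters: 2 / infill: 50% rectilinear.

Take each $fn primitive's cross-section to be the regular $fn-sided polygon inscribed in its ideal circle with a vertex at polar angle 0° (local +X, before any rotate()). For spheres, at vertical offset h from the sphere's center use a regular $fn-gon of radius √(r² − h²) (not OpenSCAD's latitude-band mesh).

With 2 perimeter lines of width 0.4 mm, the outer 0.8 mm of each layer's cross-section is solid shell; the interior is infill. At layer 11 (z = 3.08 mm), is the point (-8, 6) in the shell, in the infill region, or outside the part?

At z = 3.08 mm: the r=10.5 cylinder contributes a regular 24-gon of circumradius 10.5; the sphere at (5.5, 10) is absent (|z−center|=20.420 > r=9); the cone at (5, -3) is absent (z outside [8, 22.5]); Merging all regions: only the r=10.5 cylinder is present, so the union is just that shape — 1 connected region; (whole slice rotated 55° about Z — lengths, areas and connectivity unchanged). Overall, the cross-section is a single solid region. Undo the 55° rotation: the query point maps to (0.326, 9.995) in the un-rotated model frame. The nearest boundary edge runs (2.72, 10.14)→(0.00, 10.50); distance from the point to it = 0.46 mm. The point is inside the cross-section, 0.46 mm from the nearest boundary — within the 0.8 mm shell band (2 × 0.4).

shell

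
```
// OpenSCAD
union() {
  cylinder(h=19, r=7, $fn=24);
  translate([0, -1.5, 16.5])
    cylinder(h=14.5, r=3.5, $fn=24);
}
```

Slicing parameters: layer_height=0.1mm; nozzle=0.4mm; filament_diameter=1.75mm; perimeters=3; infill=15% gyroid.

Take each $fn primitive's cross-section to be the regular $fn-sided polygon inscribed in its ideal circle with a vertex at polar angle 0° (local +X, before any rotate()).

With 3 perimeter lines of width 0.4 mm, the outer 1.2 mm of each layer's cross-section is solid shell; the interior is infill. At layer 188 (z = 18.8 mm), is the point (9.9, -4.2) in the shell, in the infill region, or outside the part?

At z = 18.8 mm: the cylinder: section is a regular 24-gon, circumradius r=7; the cylinder at (0, -1.5): section is a regular 24-gon, circumradius r=3.5; Combining (union): the r=3.5 cylinder at (0, -1.5) lies entirely inside the r=7 cylinder, so the union is just the r=7 cylinder — 1 connected region. Overall, the cross-section is a single solid region. The nearest boundary edge runs (6.76, -1.81)→(6.06, -3.50); distance from the point to it = 3.81 mm. The point is not inside any of the regions above, so it lies outside the cross-section (3.81 mm from the nearest boundary).

outside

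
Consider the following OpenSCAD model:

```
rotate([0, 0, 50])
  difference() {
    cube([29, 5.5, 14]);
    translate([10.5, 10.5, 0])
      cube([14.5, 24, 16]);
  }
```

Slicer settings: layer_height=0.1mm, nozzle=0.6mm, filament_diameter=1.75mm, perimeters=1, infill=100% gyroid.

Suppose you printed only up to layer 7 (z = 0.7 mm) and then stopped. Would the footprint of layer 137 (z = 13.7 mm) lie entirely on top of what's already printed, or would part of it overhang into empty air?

entirely on top

Compare the two slices. At z = 0.7: the cube is present — its section is the full 29×5.5 rectangle (area 159.50 mm²); the 14.5×24 cube at (10.5, 10.5) contributes its full rectangle (area 348.00 mm²); Taking the first minus the rest: starting from the 29×5.5 cube (159.50 mm²), the 14.5×24 cube at (10.5, 10.5) misses the remaining region (no effect) — area = 159.50 mm²; (whole slice rotated 50° about Z — lengths, areas and connectivity unchanged). At z = 13.7: the cube (footprint 29×5.5) is included at this height (area 159.50 mm²); the cube at (10.5, 10.5) is present — its section is the full 14.5×24 rectangle (area 348.00 mm²); Subtracting the remaining from the first: starting from the 29×5.5 cube (159.50 mm²), the 14.5×24 cube at (10.5, 10.5) misses the remaining region (no effect) — area = 159.50 mm²; (rotated 50° about Z; rotation is an isometry so areas/perimeters/island counts are preserved). Checking containment: the cross-section at z = 13.7 is a subset of the cross-section at z = 0.7.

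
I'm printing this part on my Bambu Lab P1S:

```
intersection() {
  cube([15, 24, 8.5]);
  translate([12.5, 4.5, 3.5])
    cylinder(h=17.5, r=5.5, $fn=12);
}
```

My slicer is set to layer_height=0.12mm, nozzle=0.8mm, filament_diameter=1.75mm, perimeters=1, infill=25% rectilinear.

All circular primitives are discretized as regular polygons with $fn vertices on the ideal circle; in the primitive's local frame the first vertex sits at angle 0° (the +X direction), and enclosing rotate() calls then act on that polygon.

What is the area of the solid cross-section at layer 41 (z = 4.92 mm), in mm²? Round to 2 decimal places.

At z = 4.92 mm: the cube is present — its section is the full 15×24 rectangle (area 360.00 mm²); the r=5.5 cylinder at (12.5, 4.5) gives a regular 12-gon of circumradius 5.5 (constant along its height) (area = (12/2)·5.500²·sin(360°/12) = 90.75 mm²); After intersecting: the r=5.5 cylinder at (12.5, 4.5) partially overlaps the 15×24 cube; clipping to the common part keeps 67.77 mm² — area = 67.77 mm². Overall, the cross-section is a single solid region. Net area = 67.77 mm².

67.77 mm²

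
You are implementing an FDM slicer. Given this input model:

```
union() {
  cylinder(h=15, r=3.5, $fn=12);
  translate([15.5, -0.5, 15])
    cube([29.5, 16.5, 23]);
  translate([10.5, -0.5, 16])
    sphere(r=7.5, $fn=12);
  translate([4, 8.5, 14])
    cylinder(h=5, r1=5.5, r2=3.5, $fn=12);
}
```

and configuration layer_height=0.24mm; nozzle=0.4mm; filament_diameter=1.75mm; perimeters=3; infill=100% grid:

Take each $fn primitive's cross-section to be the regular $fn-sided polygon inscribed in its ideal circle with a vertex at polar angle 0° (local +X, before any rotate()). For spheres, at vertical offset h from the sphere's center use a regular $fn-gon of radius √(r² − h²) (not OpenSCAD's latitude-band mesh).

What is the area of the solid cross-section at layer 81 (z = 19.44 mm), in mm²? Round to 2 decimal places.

At z = 19.44 mm: the cylinder does not reach this height (z outside [0, 15]); the cube at (15.5, -0.5) (footprint 29.5×16.5) is included at this height (area 486.75 mm²); the r=7.5 sphere at (10.5, -0.5) slices to a regular 12-gon of circumradius 6.665 (√(r²−h²) with h=3.44 from center) (area = (12/2)·6.665²·sin(360°/12) = 133.25 mm²); the cone at (4, 8.5) does not reach this height (z outside [14, 19]); Combining (union): the regions partially overlap — summed areas 620.00 mm² minus the doubly-counted overlap 4.36 mm² gives 615.64 mm² — area = 615.64 mm². Overall, the cross-section is a single solid region. Net area = 615.64 mm².

615.64 mm²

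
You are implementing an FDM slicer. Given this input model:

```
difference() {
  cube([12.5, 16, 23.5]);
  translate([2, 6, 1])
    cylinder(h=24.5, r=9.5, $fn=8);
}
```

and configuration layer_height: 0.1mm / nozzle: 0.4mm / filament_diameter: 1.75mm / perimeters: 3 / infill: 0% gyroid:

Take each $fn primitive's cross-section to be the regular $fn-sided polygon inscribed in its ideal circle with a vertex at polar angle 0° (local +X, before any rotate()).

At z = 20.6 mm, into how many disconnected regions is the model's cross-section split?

1

At z = 20.6 mm: the cube is present — its section is the full 12.5×16 rectangle; the r=9.5 cylinder at (2, 6) contributes a regular 8-gon of circumradius 9.5; Taking the first minus the rest: starting from the 12.5×16 cube, the r=9.5 cylinder at (2, 6) partially overlaps it — only the 143.53 mm² overlap (of its 255.27 mm²) is removed, clipping the outline — 1 connected region. The result has 1 disconnected region.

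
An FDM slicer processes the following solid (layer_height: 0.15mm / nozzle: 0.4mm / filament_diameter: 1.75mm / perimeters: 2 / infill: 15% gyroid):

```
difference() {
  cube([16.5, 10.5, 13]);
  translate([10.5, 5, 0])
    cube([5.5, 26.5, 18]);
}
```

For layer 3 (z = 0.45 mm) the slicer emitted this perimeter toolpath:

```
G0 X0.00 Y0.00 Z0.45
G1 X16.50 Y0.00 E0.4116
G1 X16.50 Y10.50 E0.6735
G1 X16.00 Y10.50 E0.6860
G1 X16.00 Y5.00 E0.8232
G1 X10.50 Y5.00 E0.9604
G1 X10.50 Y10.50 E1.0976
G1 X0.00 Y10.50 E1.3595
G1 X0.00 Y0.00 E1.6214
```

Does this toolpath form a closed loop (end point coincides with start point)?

Start point (G0): (0.00, 0.00). End point (last G1): the path returns to the start — closed.

yes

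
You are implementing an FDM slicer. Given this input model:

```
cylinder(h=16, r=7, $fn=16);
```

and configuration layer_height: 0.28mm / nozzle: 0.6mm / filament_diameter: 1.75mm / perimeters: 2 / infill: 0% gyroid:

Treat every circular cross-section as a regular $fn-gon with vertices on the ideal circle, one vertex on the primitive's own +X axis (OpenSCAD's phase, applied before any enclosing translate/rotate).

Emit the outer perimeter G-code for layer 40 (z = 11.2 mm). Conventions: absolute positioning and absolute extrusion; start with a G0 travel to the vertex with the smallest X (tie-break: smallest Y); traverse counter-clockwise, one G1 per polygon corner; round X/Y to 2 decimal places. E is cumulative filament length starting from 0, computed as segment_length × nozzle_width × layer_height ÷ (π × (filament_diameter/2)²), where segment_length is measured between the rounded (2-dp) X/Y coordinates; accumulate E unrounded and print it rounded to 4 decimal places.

At z = 11.2 mm: the r=7 cylinder contributes a regular 16-gon of circumradius 7. The outline is a single polygon with 16 vertices. Extrusion per mm of travel: 0.6 × 0.28 / (π × 0.875²) = 0.069846. Accumulating E over each segment gives final E = 3.0530.

G0 X-7.00 Y0.00 Z11.20
G1 X-6.47 Y-2.68 E0.1908
G1 X-4.95 Y-4.95 E0.3816
G1 X-2.68 Y-6.47 E0.5724
G1 X0.00 Y-7.00 E0.7633
G1 X2.68 Y-6.47 E0.9541
G1 X4.95 Y-4.95 E1.1449
G1 X6.47 Y-2.68 E1.3357
G1 X7.00 Y0.00 E1.5265
G1 X6.47 Y2.68 E1.7173
G1 X4.95 Y4.95 E1.9081
G1 X2.68 Y6.47 E2.0989
G1 X0.00 Y7.00 E2.2898
G1 X-2.68 Y6.47 E2.4806
G1 X-4.95 Y4.95 E2.6714
G1 X-6.47 Y2.68 E2.8622
G1 X-7.00 Y0.00 E3.0530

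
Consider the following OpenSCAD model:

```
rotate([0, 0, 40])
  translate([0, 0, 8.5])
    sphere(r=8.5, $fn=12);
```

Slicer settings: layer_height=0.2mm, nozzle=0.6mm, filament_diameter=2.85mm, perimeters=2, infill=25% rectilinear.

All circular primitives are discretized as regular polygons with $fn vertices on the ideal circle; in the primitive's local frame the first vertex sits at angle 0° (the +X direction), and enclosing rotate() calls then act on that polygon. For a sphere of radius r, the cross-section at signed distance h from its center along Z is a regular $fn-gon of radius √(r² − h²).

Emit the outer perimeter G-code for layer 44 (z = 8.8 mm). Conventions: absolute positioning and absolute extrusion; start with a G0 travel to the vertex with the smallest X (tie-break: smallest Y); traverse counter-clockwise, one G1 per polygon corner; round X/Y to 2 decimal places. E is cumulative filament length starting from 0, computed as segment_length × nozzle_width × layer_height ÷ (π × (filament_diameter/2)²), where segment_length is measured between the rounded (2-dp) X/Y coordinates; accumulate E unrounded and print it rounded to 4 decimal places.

At z = 8.8 mm: the r=8.5 sphere slices to a regular 12-gon of circumradius 8.495 (√(r²−h²) with h=0.3 from center); (whole slice rotated 40° about Z — lengths, areas and connectivity unchanged). The outline is a single polygon with 12 vertices. Extrusion per mm of travel: 0.6 × 0.2 / (π × 1.425²) = 0.018811. Accumulating E over each segment gives final E = 0.9928.

G0 X-8.37 Y-1.48 Z8.80
G1 X-6.51 Y-5.46 E0.0826
G1 X-2.91 Y-7.98 E0.1653
G1 X1.48 Y-8.37 E0.2482
G1 X5.46 Y-6.51 E0.3308
G1 X7.98 Y-2.91 E0.4135
G1 X8.37 Y1.48 E0.4964
G1 X6.51 Y5.46 E0.5790
G1 X2.91 Y7.98 E0.6617
G1 X-1.48 Y8.37 E0.7446
G1 X-5.46 Y6.51 E0.8272
G1 X-7.98 Y2.91 E0.9099
G1 X-8.37 Y-1.48 E0.9928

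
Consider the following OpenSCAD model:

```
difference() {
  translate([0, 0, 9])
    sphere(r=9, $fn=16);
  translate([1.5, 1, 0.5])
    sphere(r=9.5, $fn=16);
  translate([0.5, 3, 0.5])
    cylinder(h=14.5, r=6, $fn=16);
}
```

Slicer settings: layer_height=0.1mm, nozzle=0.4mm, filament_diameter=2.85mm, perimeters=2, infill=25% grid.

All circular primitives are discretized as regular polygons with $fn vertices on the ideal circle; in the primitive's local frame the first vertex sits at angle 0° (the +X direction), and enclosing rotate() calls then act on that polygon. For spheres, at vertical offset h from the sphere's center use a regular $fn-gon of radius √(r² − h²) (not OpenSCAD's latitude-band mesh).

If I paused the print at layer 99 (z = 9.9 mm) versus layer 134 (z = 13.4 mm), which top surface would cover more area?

Layer 99 (z = 9.9): the sphere: section is a regular 16-gon, circumradius = √(r²−h²) = √(9²−0.9²) = 8.955 (area = (16/2)·8.955²·sin(360°/16) = 245.50 mm²); the sphere at (1.5, 1): section is a regular 16-gon, circumradius = √(r²−h²) = √(9.5²−9.4²) = 1.375 (area = (16/2)·1.375²·sin(360°/16) = 5.79 mm²); the cylinder at (0.5, 3): section is a regular 16-gon, circumradius r=6 (area = (16/2)·6.000²·sin(360°/16) = 110.21 mm²); Taking the first minus the rest: starting from the r=9 sphere (245.50 mm²), the r=9.5 sphere at (1.5, 1) lies wholly inside it (removes its full 5.79 mm² and its 8.58 mm outline becomes a hole wall); the r=6 cylinder at (0.5, 3) partially overlaps it — only the 104.05 mm² overlap (of its 110.21 mm²) is removed, clipping the outline — area = 135.67 mm². So its area = 135.67 mm². Layer 134 (z = 13.4): the sphere: section is a regular 16-gon, circumradius = √(r²−h²) = √(9²−4.4²) = 7.851 (area = (16/2)·7.851²·sin(360°/16) = 188.71 mm²); the sphere at (1.5, 1) is not intersected at this z (|z−center|=12.900 > r=9.5); the r=6 cylinder at (0.5, 3) gives a regular 16-gon of circumradius 6 (constant along its height) (area = (16/2)·6.000²·sin(360°/16) = 110.21 mm²); Subtracting the remaining from the first: starting from the r=9 sphere (188.71 mm²), the r=6 cylinder at (0.5, 3) partially overlaps it — only the 100.29 mm² overlap (of its 110.21 mm²) is removed, clipping the outline — area = 88.42 mm². So its area = 88.42 mm². Layer 99 is larger (135.67 vs 88.42 mm²).

layer 99 (z = 9.9 mm)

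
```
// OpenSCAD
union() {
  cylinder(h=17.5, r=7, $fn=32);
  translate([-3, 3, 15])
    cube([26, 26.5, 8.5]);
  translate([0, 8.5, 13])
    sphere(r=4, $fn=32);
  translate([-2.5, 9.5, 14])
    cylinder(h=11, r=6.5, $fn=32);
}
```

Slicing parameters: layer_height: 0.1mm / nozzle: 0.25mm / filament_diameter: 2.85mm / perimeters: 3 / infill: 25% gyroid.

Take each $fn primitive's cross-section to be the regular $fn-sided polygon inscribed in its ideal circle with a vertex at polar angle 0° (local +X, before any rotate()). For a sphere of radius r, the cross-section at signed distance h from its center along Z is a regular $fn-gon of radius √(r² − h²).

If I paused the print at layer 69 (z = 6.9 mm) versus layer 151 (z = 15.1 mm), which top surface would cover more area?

Layer 69 (z = 6.9): the r=7 cylinder contributes a regular 32-gon of circumradius 7 (area = (32/2)·7.000²·sin(360°/32) = 152.95 mm²); the cube at (-3, 3) does not reach this height (z outside [15, 23.5]); the sphere at (0, 8.5) is not intersected at this z (|z−center|=6.100 > r=4); the cylinder at (-2.5, 9.5) does not reach this height (z outside [14, 25]); Merging all regions: only the r=7 cylinder is present, so the union is just that shape — area = 152.95 mm². So its area = 152.95 mm². Layer 151 (z = 15.1): the cylinder: section is a regular 32-gon, circumradius r=7 (area = (32/2)·7.000²·sin(360°/32) = 152.95 mm²); the 26×26.5 cube at (-3, 3) contributes its full rectangle (area 689.00 mm²); the r=4 sphere at (0, 8.5) slices to a regular 32-gon of circumradius 3.404 (√(r²−h²) with h=2.1 from center) (area = (32/2)·3.404²·sin(360°/32) = 36.18 mm²); the r=6.5 cylinder at (-2.5, 9.5) contributes a regular 32-gon of circumradius 6.5 (area = (32/2)·6.500²·sin(360°/32) = 131.88 mm²); Taking the union: the regions partially overlap — summed areas 1010.01 mm² minus the doubly-counted overlap 143.27 mm² gives 866.74 mm² — area = 866.74 mm². So its area = 866.74 mm². Layer 151 is larger (866.74 vs 152.95 mm²).

layer 151 (z = 15.1 mm)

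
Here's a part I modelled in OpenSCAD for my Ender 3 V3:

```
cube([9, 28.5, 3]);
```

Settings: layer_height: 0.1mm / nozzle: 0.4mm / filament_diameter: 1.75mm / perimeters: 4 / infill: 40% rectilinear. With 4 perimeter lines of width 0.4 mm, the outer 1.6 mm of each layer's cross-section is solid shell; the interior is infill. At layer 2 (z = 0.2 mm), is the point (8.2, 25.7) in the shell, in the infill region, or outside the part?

shell

At z = 0.2 mm: the cube (footprint 9×28.5) is included at this height. Overall, the cross-section is a single solid region. The nearest boundary edge runs (9.00, 0.00)→(9.00, 28.50); distance from the point to it = 0.80 mm. The point is inside the cross-section, 0.80 mm from the nearest boundary — within the 1.6 mm shell band (4 × 0.4).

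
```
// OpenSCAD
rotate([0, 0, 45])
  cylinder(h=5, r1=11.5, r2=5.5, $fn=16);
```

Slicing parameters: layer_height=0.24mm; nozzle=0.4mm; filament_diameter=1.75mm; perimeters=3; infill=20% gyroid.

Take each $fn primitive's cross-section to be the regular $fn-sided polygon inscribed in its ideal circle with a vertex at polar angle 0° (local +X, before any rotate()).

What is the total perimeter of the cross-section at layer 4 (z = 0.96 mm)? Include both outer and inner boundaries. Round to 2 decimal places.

At z = 0.96 mm: the cone: at t=0.192 of its height the radius interpolates to r₁+(r₂−r₁)t = 10.348, giving a regular 16-gon of that circumradius (perimeter = 2·16·10.348·sin(180°/16) = 64.60 mm); (rotated 45° about Z; rotation is an isometry so areas/perimeters/island counts are preserved). Overall, the cross-section is a single solid region. Total boundary length (outer) = 64.60 mm.

64.60 mm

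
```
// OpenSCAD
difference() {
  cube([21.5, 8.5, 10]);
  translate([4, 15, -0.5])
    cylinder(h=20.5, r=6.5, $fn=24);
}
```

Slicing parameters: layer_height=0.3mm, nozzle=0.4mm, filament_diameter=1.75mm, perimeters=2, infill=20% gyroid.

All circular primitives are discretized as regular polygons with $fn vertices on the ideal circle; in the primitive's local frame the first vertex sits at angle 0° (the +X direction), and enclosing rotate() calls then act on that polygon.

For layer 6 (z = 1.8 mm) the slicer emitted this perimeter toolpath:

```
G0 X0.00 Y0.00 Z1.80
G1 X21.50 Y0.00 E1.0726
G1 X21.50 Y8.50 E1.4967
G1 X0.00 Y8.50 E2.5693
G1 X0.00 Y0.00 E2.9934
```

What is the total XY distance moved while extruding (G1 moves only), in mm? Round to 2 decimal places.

Sum the Euclidean lengths of each G1 segment: total = 60.00 mm.

60.00 mm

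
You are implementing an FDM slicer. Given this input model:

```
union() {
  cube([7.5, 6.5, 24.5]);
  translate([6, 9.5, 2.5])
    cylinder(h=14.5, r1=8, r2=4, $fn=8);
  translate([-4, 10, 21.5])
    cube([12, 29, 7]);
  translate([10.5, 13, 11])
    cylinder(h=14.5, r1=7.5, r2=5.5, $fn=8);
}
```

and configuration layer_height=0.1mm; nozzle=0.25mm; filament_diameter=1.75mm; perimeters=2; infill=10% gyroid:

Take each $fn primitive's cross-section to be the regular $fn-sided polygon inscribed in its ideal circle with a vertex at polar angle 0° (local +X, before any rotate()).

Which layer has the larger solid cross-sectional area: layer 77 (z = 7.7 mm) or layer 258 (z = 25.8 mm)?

Layer 77 (z = 7.7): the cube (footprint 7.5×6.5) is included at this height (area 48.75 mm²); the cone at (6, 9.5): at t=0.359 of its height the radius interpolates to r₁+(r₂−r₁)t = 6.566, giving a regular 8-gon of that circumradius (area = (8/2)·6.566²·sin(360°/8) = 121.92 mm²); the cube at (-4, 10) is not intersected at this z (z outside [21.5, 28.5]); the cone at (10.5, 13) is absent (z outside [11, 25.5]); Combining (union): the regions partially overlap — summed areas 170.67 mm² minus the doubly-counted overlap 17.53 mm² gives 153.14 mm² — area = 153.14 mm². So its area = 153.14 mm². Layer 258 (z = 25.8): the cube does not reach this height (z outside [0, 24.5]); the cone at (6, 9.5) is absent (z outside [2.5, 17]); the cube at (-4, 10) is present — its section is the full 12×29 rectangle (area 348.00 mm²); the cone at (10.5, 13) is absent (z outside [11, 25.5]); Combining (union): only the 12×29 cube at (-4, 10) is present, so the union is just that shape — area = 348.00 mm². So its area = 348.00 mm². Layer 258 is larger (348.00 vs 153.14 mm²).

layer 258 (z = 25.8 mm)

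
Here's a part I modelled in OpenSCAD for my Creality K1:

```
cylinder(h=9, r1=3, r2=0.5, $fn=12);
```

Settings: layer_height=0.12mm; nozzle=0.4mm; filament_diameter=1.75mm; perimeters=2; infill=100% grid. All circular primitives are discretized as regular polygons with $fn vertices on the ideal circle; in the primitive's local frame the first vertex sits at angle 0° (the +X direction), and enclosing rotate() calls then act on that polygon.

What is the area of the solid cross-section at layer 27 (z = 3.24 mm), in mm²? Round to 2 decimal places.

13.23 mm²

At z = 3.24 mm: the cone (r1=3→r2=0.5) has section circumradius 2.100 here — a regular 12-gon (area = (12/2)·2.100²·sin(360°/12) = 13.23 mm²). Overall, the cross-section is a single solid region. Net area = 13.23 mm².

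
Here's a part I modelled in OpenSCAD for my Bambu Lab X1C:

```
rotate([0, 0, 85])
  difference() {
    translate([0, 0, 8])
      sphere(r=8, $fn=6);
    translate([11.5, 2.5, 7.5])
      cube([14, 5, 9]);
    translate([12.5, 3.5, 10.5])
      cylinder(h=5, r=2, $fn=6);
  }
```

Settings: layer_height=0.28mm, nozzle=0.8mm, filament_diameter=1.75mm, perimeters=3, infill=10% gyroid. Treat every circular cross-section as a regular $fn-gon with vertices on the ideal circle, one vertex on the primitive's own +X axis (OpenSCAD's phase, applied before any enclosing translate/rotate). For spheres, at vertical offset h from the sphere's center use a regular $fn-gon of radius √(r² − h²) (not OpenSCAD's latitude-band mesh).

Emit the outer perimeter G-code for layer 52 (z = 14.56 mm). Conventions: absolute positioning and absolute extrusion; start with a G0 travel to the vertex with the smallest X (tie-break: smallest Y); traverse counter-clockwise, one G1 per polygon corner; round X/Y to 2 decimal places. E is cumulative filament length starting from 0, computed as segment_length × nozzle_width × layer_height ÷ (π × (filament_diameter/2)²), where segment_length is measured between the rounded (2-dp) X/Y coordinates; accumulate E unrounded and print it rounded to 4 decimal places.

At z = 14.56 mm: the r=8 sphere contributes a regular 6-gon of circumradius √(8²−6.56²) = 4.579; the 14×5 cube at (11.5, 2.5) contributes its full rectangle; the r=2 cylinder at (12.5, 3.5) gives a regular 6-gon of circumradius 2 (constant along its height); Taking the first minus the rest: starting from the r=8 sphere, the 14×5 cube at (11.5, 2.5) misses the remaining region (no effect); the r=2 cylinder at (12.5, 3.5) misses the remaining region (no effect) — 1 connected region; (rotated 85° about Z; rotation is an isometry so areas/perimeters/island counts are preserved). The outline is a single polygon with 6 vertices. Extrusion per mm of travel: 0.8 × 0.28 / (π × 0.875²) = 0.093128. Accumulating E over each segment gives final E = 2.5590.

G0 X-4.15 Y-1.94 Z14.56
G1 X-0.40 Y-4.56 E0.4260
G1 X3.75 Y-2.63 E0.8523
G1 X4.15 Y1.94 E1.2795
G1 X0.40 Y4.56 E1.7055
G1 X-3.75 Y2.63 E2.1317
G1 X-4.15 Y-1.94 E2.5590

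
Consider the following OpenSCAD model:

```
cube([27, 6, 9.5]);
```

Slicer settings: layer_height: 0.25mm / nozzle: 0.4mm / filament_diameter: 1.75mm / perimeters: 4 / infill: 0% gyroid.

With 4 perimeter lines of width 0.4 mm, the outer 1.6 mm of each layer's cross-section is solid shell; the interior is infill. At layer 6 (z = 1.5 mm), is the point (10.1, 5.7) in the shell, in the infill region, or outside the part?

shell

At z = 1.5 mm: the cube is present — its section is the full 27×6 rectangle. Overall, the cross-section is a single solid region. The nearest boundary edge runs (27.00, 6.00)→(0.00, 6.00); distance from the point to it = 0.30 mm. The point is inside the cross-section, 0.30 mm from the nearest boundary — within the 1.6 mm shell band (4 × 0.4).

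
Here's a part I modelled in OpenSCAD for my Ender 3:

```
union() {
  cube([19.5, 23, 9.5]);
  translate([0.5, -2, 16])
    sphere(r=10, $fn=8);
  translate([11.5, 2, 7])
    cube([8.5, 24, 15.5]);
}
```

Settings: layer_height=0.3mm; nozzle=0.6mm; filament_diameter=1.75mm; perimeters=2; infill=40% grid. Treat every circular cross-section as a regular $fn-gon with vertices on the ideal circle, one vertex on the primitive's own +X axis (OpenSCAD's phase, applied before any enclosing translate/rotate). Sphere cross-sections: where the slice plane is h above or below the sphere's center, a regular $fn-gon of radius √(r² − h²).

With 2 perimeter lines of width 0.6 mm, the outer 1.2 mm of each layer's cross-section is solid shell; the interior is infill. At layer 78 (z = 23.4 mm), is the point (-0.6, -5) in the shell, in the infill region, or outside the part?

At z = 23.4 mm: the cube is not intersected at this z (z outside [0, 9.5]); the r=10 sphere at (0.5, -2) contributes a regular 8-gon of circumradius √(10²−7.4²) = 6.726; the cube at (11.5, 2) does not reach this height (z outside [7, 22.5]); Merging all regions: only the r=10 sphere at (0.5, -2) is present, so the union is just that shape — 1 connected region. Overall, the cross-section is a single solid region. The nearest boundary edge runs (-4.26, -6.76)→(0.50, -8.73); distance from the point to it = 3.02 mm. The point is inside the cross-section and 3.02 mm from the nearest boundary — more than the 1.2 mm shell width (2 × 0.6), so it's in the infill interior.

infill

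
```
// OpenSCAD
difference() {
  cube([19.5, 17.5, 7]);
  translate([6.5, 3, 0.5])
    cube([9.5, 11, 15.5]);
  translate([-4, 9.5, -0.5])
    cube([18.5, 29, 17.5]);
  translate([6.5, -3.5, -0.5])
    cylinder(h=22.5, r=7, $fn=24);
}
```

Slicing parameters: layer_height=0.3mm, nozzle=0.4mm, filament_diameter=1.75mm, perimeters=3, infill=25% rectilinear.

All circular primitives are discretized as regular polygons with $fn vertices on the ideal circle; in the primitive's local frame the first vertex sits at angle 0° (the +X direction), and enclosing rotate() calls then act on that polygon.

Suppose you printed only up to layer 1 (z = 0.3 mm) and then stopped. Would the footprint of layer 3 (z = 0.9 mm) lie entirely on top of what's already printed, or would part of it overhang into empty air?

entirely on top

Compare the two slices. At z = 0.3: the cube is present — its section is the full 19.5×17.5 rectangle (area 341.25 mm²); the cube at (6.5, 3) is absent (z outside [0.5, 16]); the cube at (-4, 9.5) is present — its section is the full 18.5×29 rectangle (area 536.50 mm²); the r=7 cylinder at (6.5, -3.5) gives a regular 24-gon of circumradius 7 (constant along its height) (area = (24/2)·7.000²·sin(360°/24) = 152.19 mm²); Taking the first minus the rest: starting from the 19.5×17.5 cube (341.25 mm²), the 18.5×29 cube at (-4, 9.5) partially overlaps it — only the 116.00 mm² overlap (of its 536.50 mm²) is removed, clipping the outline; the r=7 cylinder at (6.5, -3.5) partially overlaps it — only the 29.51 mm² overlap (of its 152.19 mm²) is removed, clipping the outline — area = 195.74 mm². At z = 0.9: the cube is present — its section is the full 19.5×17.5 rectangle (area 341.25 mm²); the cube at (6.5, 3) (footprint 9.5×11) is included at this height (area 104.50 mm²); the cube at (-4, 9.5) is present — its section is the full 18.5×29 rectangle (area 536.50 mm²); the r=7 cylinder at (6.5, -3.5) contributes a regular 24-gon of circumradius 7 (area = (24/2)·7.000²·sin(360°/24) = 152.19 mm²); Subtracting the remaining from the first: starting from the 19.5×17.5 cube (341.25 mm²), the 9.5×11 cube at (6.5, 3) lies wholly inside it (removes its full 104.50 mm² and its 41.00 mm outline becomes a hole wall); the 18.5×29 cube at (-4, 9.5) partially overlaps it — only the 80.00 mm² overlap (of its 536.50 mm²) is removed, clipping the outline; the r=7 cylinder at (6.5, -3.5) partially overlaps it — only the 28.74 mm² overlap (of its 152.19 mm²) is removed, clipping the outline — area = 128.01 mm². Checking containment: the cross-section at z = 0.9 is a subset of the cross-section at z = 0.3.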